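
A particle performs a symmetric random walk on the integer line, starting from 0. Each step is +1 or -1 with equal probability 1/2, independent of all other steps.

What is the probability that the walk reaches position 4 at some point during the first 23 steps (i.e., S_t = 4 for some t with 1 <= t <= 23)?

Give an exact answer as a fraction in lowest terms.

Answer: 106135/262144

Derivation:
Count via complement. Let g(t,s) = #length-t paths at position s with S_1..S_t all ≠ 4.
g(t,s) = g(t-1,s-1) + g(t-1,s+1) for s ≠ 4; g(t,4) = 0.
t=0: g(0,0)=1
t=1: g(1,-1)=1 g(1,1)=1
t=2: g(2,-2)=1 g(2,0)=2 g(2,2)=1
t=3: g(3,-3)=1 g(3,-1)=3 g(3,1)=3 g(3,3)=1
t=4: g(4,-4)=1 g(4,-2)=4 g(4,0)=6 g(4,2)=4
t=5: g(5,-5)=1 g(5,-3)=5 g(5,-1)=10 g(5,1)=10 g(5,3)=4
t=6: g(6,-6)=1 g(6,-4)=6 g(6,-2)=15 g(6,0)=20 g(6,2)=14
t=7: g(7,-7)=1 g(7,-5)=7 g(7,-3)=21 g(7,-1)=35 g(7,1)=34 g(7,3)=14
t=8: g(8,-8)=1 g(8,-6)=8 g(8,-4)=28 g(8,-2)=56 g(8,0)=69 g(8,2)=48
t=9: g(9,-9)=1 g(9,-7)=9 g(9,-5)=36 g(9,-3)=84 g(9,-1)=125 g(9,1)=117 g(9,3)=48
t=10: g(10,-10)=1 g(10,-8)=10 g(10,-6)=45 g(10,-4)=120 g(10,-2)=209 g(10,0)=242 g(10,2)=165
t=11: g(11,-11)=1 g(11,-9)=11 g(11,-7)=55 g(11,-5)=165 g(11,-3)=329 g(11,-1)=451 g(11,1)=407 g(11,3)=165
t=12: g(12,-12)=1 g(12,-10)=12 g(12,-8)=66 g(12,-6)=220 g(12,-4)=494 g(12,-2)=780 g(12,0)=858 g(12,2)=572
t=13: g(13,-13)=1 g(13,-11)=13 g(13,-9)=78 g(13,-7)=286 g(13,-5)=714 g(13,-3)=1274 g(13,-1)=1638 g(13,1)=1430 g(13,3)=572
t=14: g(14,-14)=1 g(14,-12)=14 g(14,-10)=91 g(14,-8)=364 g(14,-6)=1000 g(14,-4)=1988 g(14,-2)=2912 g(14,0)=3068 g(14,2)=2002
t=15: g(15,-15)=1 g(15,-13)=15 g(15,-11)=105 g(15,-9)=455 g(15,-7)=1364 g(15,-5)=2988 g(15,-3)=4900 g(15,-1)=5980 g(15,1)=5070 g(15,3)=2002
t=16: g(16,-16)=1 g(16,-14)=16 g(16,-12)=120 g(16,-10)=560 g(16,-8)=1819 g(16,-6)=4352 g(16,-4)=7888 g(16,-2)=10880 g(16,0)=11050 g(16,2)=7072
t=17: g(17,-17)=1 g(17,-15)=17 g(17,-13)=136 g(17,-11)=680 g(17,-9)=2379 g(17,-7)=6171 g(17,-5)=12240 g(17,-3)=18768 g(17,-1)=21930 g(17,1)=18122 g(17,3)=7072
t=18: g(18,-18)=1 g(18,-16)=18 g(18,-14)=153 g(18,-12)=816 g(18,-10)=3059 g(18,-8)=8550 g(18,-6)=18411 g(18,-4)=31008 g(18,-2)=40698 g(18,0)=40052 g(18,2)=25194
t=19: g(19,-19)=1 g(19,-17)=19 g(19,-15)=171 g(19,-13)=969 g(19,-11)=3875 g(19,-9)=11609 g(19,-7)=26961 g(19,-5)=49419 g(19,-3)=71706 g(19,-1)=80750 g(19,1)=65246 g(19,3)=25194
t=20: g(20,-20)=1 g(20,-18)=20 g(20,-16)=190 g(20,-14)=1140 g(20,-12)=4844 g(20,-10)=15484 g(20,-8)=38570 g(20,-6)=76380 g(20,-4)=121125 g(20,-2)=152456 g(20,0)=145996 g(20,2)=90440
t=21: g(21,-21)=1 g(21,-19)=21 g(21,-17)=210 g(21,-15)=1330 g(21,-13)=5984 g(21,-11)=20328 g(21,-9)=54054 g(21,-7)=114950 g(21,-5)=197505 g(21,-3)=273581 g(21,-1)=298452 g(21,1)=236436 g(21,3)=90440
t=22: g(22,-22)=1 g(22,-20)=22 g(22,-18)=231 g(22,-16)=1540 g(22,-14)=7314 g(22,-12)=26312 g(22,-10)=74382 g(22,-8)=169004 g(22,-6)=312455 g(22,-4)=471086 g(22,-2)=572033 g(22,0)=534888 g(22,2)=326876
t=23: g(23,-23)=1 g(23,-21)=23 g(23,-19)=253 g(23,-17)=1771 g(23,-15)=8854 g(23,-13)=33626 g(23,-11)=100694 g(23,-9)=243386 g(23,-7)=481459 g(23,-5)=783541 g(23,-3)=1043119 g(23,-1)=1106921 g(23,1)=861764 g(23,3)=326876
Paths never hitting 4: Σ_s g(23,s) = 4992288
Paths hitting 4: 2^23 - 4992288 = 3396320
P = 3396320/8388608 = 106135/262144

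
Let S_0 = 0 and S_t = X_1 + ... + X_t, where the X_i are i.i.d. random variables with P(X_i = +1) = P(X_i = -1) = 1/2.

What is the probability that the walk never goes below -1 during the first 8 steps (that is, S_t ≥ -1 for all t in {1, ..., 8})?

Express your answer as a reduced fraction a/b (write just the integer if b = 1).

Answer: 63/128

Derivation:
Let f(t,s) = #length-t paths at position s with S_1..S_t all ≥ -1.
f(t,s) = f(t-1,s-1) + f(t-1,s+1) for s ≥ -1; f(t,s) = 0 for s < -1.
t=0: f(0,0)=1
t=1: f(1,-1)=1 f(1,1)=1
t=2: f(2,0)=2 f(2,2)=1
t=3: f(3,-1)=2 f(3,1)=3 f(3,3)=1
t=4: f(4,0)=5 f(4,2)=4 f(4,4)=1
t=5: f(5,-1)=5 f(5,1)=9 f(5,3)=5 f(5,5)=1
t=6: f(6,0)=14 f(6,2)=14 f(6,4)=6 f(6,6)=1
t=7: f(7,-1)=14 f(7,1)=28 f(7,3)=20 f(7,5)=7 f(7,7)=1
t=8: f(8,0)=42 f(8,2)=48 f(8,4)=27 f(8,6)=8 f(8,8)=1
Σ_s f(8,s) = 126
P = 126/256 = 63/128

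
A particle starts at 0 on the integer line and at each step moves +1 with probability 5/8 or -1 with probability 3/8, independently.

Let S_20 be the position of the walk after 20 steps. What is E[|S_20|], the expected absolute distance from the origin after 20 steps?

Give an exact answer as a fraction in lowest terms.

S_20 takes values m ≡ 0 (mod 2) with |m| ≤ 20; P(S_20=m) = C(20,(20+m)/2) · (5/8)^((20+m)/2) · (3/8)^((20-m)/2).
Distribution: P(S=-20)=3486784401/1152921504606846976, P(S=-18)=29056536675/288230376151711744, P(S=-16)=920123661375/576460752303423488, P(S=-14)=4600618306875/288230376151711744, P(S=-12)=130350852028125/1152921504606846976, P(S=-10)=43450284009375/72057594037927936, P(S=-8)=362085700078125/144115188075855872, P(S=-6)=603476166796875/72057594037927936, P(S=-4)=13075316947265625/576460752303423488, P(S=-2)=7264064970703125/144115188075855872, P(S=0)=26634904892578125/288230376151711744, P(S=2)=20177958251953125/144115188075855872, P(S=4)=100889791259765625/576460752303423488, P(S=6)=12934588623046875/72057594037927936, P(S=8)=21557647705078125/144115188075855872, P(S=10)=7185882568359375/72057594037927936, P(S=12)=59882354736328125/1152921504606846976, P(S=14)=5870819091796875/288230376151711744, P(S=16)=3261566162109375/576460752303423488, P(S=18)=286102294921875/288230376151711744, P(S=20)=95367431640625/1152921504606846976
E[|S_20|] = Σ_m |m|·P(S_20=m) = 399130503687313445/72057594037927936

Answer: 399130503687313445/72057594037927936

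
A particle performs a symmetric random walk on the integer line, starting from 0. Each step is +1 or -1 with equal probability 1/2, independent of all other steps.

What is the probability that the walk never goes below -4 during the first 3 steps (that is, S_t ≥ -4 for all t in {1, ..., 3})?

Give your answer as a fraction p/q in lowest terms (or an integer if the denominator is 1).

Answer: 1

Derivation:
Let f(t,s) = #length-t paths at position s with S_1..S_t all ≥ -4.
f(t,s) = f(t-1,s-1) + f(t-1,s+1) for s ≥ -4; f(t,s) = 0 for s < -4.
t=0: f(0,0)=1
t=1: f(1,-1)=1 f(1,1)=1
t=2: f(2,-2)=1 f(2,0)=2 f(2,2)=1
t=3: f(3,-3)=1 f(3,-1)=3 f(3,1)=3 f(3,3)=1
Σ_s f(3,s) = 8
P = 8/8 = 1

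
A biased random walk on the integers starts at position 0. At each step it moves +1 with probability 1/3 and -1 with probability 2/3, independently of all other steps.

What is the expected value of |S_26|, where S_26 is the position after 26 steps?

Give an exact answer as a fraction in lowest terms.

Answer: 22415696964466/2541865828329

Derivation:
S_26 takes values m ≡ 0 (mod 2) with |m| ≤ 26; P(S_26=m) = C(26,(26+m)/2) · (1/3)^((26+m)/2) · (2/3)^((26-m)/2).
Distribution: P(S=-26)=67108864/2541865828329, P(S=-24)=872415232/2541865828329, P(S=-22)=5452595200/2541865828329, P(S=-20)=21810380800/2541865828329, P(S=-18)=62704844800/2541865828329, P(S=-16)=137950658560/2541865828329, P(S=-14)=241413652480/2541865828329, P(S=-12)=344876646400/2541865828329, P(S=-10)=409541017600/2541865828329, P(S=-8)=409541017600/2541865828329, P(S=-6)=348109864960/2541865828329, P(S=-4)=253170810880/2541865828329, P(S=-2)=158231756800/2541865828329, P(S=0)=85201715200/2541865828329, P(S=2)=39557939200/2541865828329, P(S=4)=15823175680/2541865828329, P(S=6)=5439216640/2541865828329, P(S=8)=1599769600/2541865828329, P(S=10)=399942400/2541865828329, P(S=12)=84198400/2541865828329, P(S=14)=14734720/2541865828329, P(S=16)=2104960/2541865828329, P(S=18)=239200/2541865828329, P(S=20)=20800/2541865828329, P(S=22)=1300/2541865828329, P(S=24)=52/2541865828329, P(S=26)=1/2541865828329
E[|S_26|] = Σ_m |m|·P(S_26=m) = 22415696964466/2541865828329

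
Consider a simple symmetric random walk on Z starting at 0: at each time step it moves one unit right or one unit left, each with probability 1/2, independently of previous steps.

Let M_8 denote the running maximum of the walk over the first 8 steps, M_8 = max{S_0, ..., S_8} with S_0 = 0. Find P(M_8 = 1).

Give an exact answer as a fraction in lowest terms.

Answer: 7/32

Derivation:
Let M_8 = max(S_0,...,S_8). Use the reflection principle: for j ≥ 1, #{paths with M_8 ≥ j} = #{S_8 ≥ j} + #{S_8 ≥ j+1}.
By reflection, #{M_8 ≥ 1} = #{S_8 ≥ 1} + #{S_8 ≥ 2} = 93 + 93 = 186.
#{M_8 ≥ 2} = #{S_8 ≥ 2} + #{S_8 ≥ 3} = 93 + 37 = 130.
#{M_8 = 1} = 186 - 130 = 56.
P(M_8 = 1) = 56/256 = 7/32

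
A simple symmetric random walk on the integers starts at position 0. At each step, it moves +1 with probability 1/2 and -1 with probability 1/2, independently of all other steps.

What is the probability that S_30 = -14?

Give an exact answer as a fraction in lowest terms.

Answer: 5852925/1073741824

Derivation:
To reach position -14 after 30 steps: need 8 steps of +1 and 22 of -1.
Favorable paths: C(30,8) = 5852925
Total paths: 2^30 = 1073741824
P = 5852925/1073741824 = 5852925/1073741824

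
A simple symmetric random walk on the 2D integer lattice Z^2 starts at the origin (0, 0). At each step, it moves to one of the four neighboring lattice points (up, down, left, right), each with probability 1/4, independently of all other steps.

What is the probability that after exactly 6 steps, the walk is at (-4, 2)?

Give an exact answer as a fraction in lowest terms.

Answer: 15/4096

Derivation:
Let h be the number of horizontal steps (so 6-h are vertical). To end at (-4,2) need (h-4)/2 right-steps and ((6-h)+2)/2 up-steps.
Sum over h with 4 ≤ h ≤ 4, h ≡ 0 (mod 2), 6-h ≡ 0 (mod 2):
h=4: C(6,4)·C(4,0)·C(2,2) = 15·1·1 = 15
Total favorable: 15
Total paths: 4^6 = 4096
P = 15/4096 = 15/4096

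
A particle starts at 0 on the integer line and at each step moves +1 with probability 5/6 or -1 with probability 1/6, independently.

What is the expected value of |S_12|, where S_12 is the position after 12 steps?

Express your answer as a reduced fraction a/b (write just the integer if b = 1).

Answer: 121020773/15116544

Derivation:
S_12 takes values m ≡ 0 (mod 2) with |m| ≤ 12; P(S_12=m) = C(12,(12+m)/2) · (5/6)^((12+m)/2) · (1/6)^((12-m)/2).
Distribution: P(S=-12)=1/2176782336, P(S=-10)=5/181398528, P(S=-8)=275/362797056, P(S=-6)=6875/544195584, P(S=-4)=34375/241864704, P(S=-2)=34375/30233088, P(S=0)=1203125/181398528, P(S=2)=859375/30233088, P(S=4)=21484375/241864704, P(S=6)=107421875/544195584, P(S=8)=107421875/362797056, P(S=10)=48828125/181398528, P(S=12)=244140625/2176782336
E[|S_12|] = Σ_m |m|·P(S_12=m) = 121020773/15116544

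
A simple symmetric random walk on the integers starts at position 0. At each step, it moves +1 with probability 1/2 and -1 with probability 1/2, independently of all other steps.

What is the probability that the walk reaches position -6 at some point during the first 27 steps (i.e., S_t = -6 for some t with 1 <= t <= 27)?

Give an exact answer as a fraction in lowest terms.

Answer: 16628809/67108864

Derivation:
Count via complement. Let g(t,s) = #length-t paths at position s with S_1..S_t all ≠ -6.
g(t,s) = g(t-1,s-1) + g(t-1,s+1) for s ≠ -6; g(t,-6) = 0.
t=0: g(0,0)=1
t=1: g(1,-1)=1 g(1,1)=1
t=2: g(2,-2)=1 g(2,0)=2 g(2,2)=1
t=3: g(3,-3)=1 g(3,-1)=3 g(3,1)=3 g(3,3)=1
t=4: g(4,-4)=1 g(4,-2)=4 g(4,0)=6 g(4,2)=4 g(4,4)=1
t=5: g(5,-5)=1 g(5,-3)=5 g(5,-1)=10 g(5,1)=10 g(5,3)=5 g(5,5)=1
t=6: g(6,-4)=6 g(6,-2)=15 g(6,0)=20 g(6,2)=15 g(6,4)=6 g(6,6)=1
t=7: g(7,-5)=6 g(7,-3)=21 g(7,-1)=35 g(7,1)=35 g(7,3)=21 g(7,5)=7 g(7,7)=1
t=8: g(8,-4)=27 g(8,-2)=56 g(8,0)=70 g(8,2)=56 g(8,4)=28 g(8,6)=8 g(8,8)=1
t=9: g(9,-5)=27 g(9,-3)=83 g(9,-1)=126 g(9,1)=126 g(9,3)=84 g(9,5)=36 g(9,7)=9 g(9,9)=1
t=10: g(10,-4)=110 g(10,-2)=209 g(10,0)=252 g(10,2)=210 g(10,4)=120 g(10,6)=45 g(10,8)=10 g(10,10)=1
t=11: g(11,-5)=110 g(11,-3)=319 g(11,-1)=461 g(11,1)=462 g(11,3)=330 g(11,5)=165 g(11,7)=55 g(11,9)=11 g(11,11)=1
t=12: g(12,-4)=429 g(12,-2)=780 g(12,0)=923 g(12,2)=792 g(12,4)=495 g(12,6)=220 g(12,8)=66 g(12,10)=12 g(12,12)=1
t=13: g(13,-5)=429 g(13,-3)=1209 g(13,-1)=1703 g(13,1)=1715 g(13,3)=1287 g(13,5)=715 g(13,7)=286 g(13,9)=78 g(13,11)=13 g(13,13)=1
t=14: g(14,-4)=1638 g(14,-2)=2912 g(14,0)=3418 g(14,2)=3002 g(14,4)=2002 g(14,6)=1001 g(14,8)=364 g(14,10)=91 g(14,12)=14 g(14,14)=1
t=15: g(15,-5)=1638 g(15,-3)=4550 g(15,-1)=6330 g(15,1)=6420 g(15,3)=5004 g(15,5)=3003 g(15,7)=1365 g(15,9)=455 g(15,11)=105 g(15,13)=15 g(15,15)=1
t=16: g(16,-4)=6188 g(16,-2)=10880 g(16,0)=12750 g(16,2)=11424 g(16,4)=8007 g(16,6)=4368 g(16,8)=1820 g(16,10)=560 g(16,12)=120 g(16,14)=16 g(16,16)=1
t=17: g(17,-5)=6188 g(17,-3)=17068 g(17,-1)=23630 g(17,1)=24174 g(17,3)=19431 g(17,5)=12375 g(17,7)=6188 g(17,9)=2380 g(17,11)=680 g(17,13)=136 g(17,15)=17 g(17,17)=1
t=18: g(18,-4)=23256 g(18,-2)=40698 g(18,0)=47804 g(18,2)=43605 g(18,4)=31806 g(18,6)=18563 g(18,8)=8568 g(18,10)=3060 g(18,12)=816 g(18,14)=153 g(18,16)=18 g(18,18)=1
t=19: g(19,-5)=23256 g(19,-3)=63954 g(19,-1)=88502 g(19,1)=91409 g(19,3)=75411 g(19,5)=50369 g(19,7)=27131 g(19,9)=11628 g(19,11)=3876 g(19,13)=969 g(19,15)=171 g(19,17)=19 g(19,19)=1
t=20: g(20,-4)=87210 g(20,-2)=152456 g(20,0)=179911 g(20,2)=166820 g(20,4)=125780 g(20,6)=77500 g(20,8)=38759 g(20,10)=15504 g(20,12)=4845 g(20,14)=1140 g(20,16)=190 g(20,18)=20 g(20,20)=1
t=21: g(21,-5)=87210 g(21,-3)=239666 g(21,-1)=332367 g(21,1)=346731 g(21,3)=292600 g(21,5)=203280 g(21,7)=116259 g(21,9)=54263 g(21,11)=20349 g(21,13)=5985 g(21,15)=1330 g(21,17)=210 g(21,19)=21 g(21,21)=1
t=22: g(22,-4)=326876 g(22,-2)=572033 g(22,0)=679098 g(22,2)=639331 g(22,4)=495880 g(22,6)=319539 g(22,8)=170522 g(22,10)=74612 g(22,12)=26334 g(22,14)=7315 g(22,16)=1540 g(22,18)=231 g(22,20)=22 g(22,22)=1
t=23: g(23,-5)=326876 g(23,-3)=898909 g(23,-1)=1251131 g(23,1)=1318429 g(23,3)=1135211 g(23,5)=815419 g(23,7)=490061 g(23,9)=245134 g(23,11)=100946 g(23,13)=33649 g(23,15)=8855 g(23,17)=1771 g(23,19)=253 g(23,21)=23 g(23,23)=1
t=24: g(24,-4)=1225785 g(24,-2)=2150040 g(24,0)=2569560 g(24,2)=2453640 g(24,4)=1950630 g(24,6)=1305480 g(24,8)=735195 g(24,10)=346080 g(24,12)=134595 g(24,14)=42504 g(24,16)=10626 g(24,18)=2024 g(24,20)=276 g(24,22)=24 g(24,24)=1
t=25: g(25,-5)=1225785 g(25,-3)=3375825 g(25,-1)=4719600 g(25,1)=5023200 g(25,3)=4404270 g(25,5)=3256110 g(25,7)=2040675 g(25,9)=1081275 g(25,11)=480675 g(25,13)=177099 g(25,15)=53130 g(25,17)=12650 g(25,19)=2300 g(25,21)=300 g(25,23)=25 g(25,25)=1
t=26: g(26,-4)=4601610 g(26,-2)=8095425 g(26,0)=9742800 g(26,2)=9427470 g(26,4)=7660380 g(26,6)=5296785 g(26,8)=3121950 g(26,10)=1561950 g(26,12)=657774 g(26,14)=230229 g(26,16)=65780 g(26,18)=14950 g(26,20)=2600 g(26,22)=325 g(26,24)=26 g(26,26)=1
t=27: g(27,-5)=4601610 g(27,-3)=12697035 g(27,-1)=17838225 g(27,1)=19170270 g(27,3)=17087850 g(27,5)=12957165 g(27,7)=8418735 g(27,9)=4683900 g(27,11)=2219724 g(27,13)=888003 g(27,15)=296009 g(27,17)=80730 g(27,19)=17550 g(27,21)=2925 g(27,23)=351 g(27,25)=27 g(27,27)=1
Paths never hitting -6: Σ_s g(27,s) = 100960110
Paths hitting -6: 2^27 - 100960110 = 33257618
P = 33257618/134217728 = 16628809/67108864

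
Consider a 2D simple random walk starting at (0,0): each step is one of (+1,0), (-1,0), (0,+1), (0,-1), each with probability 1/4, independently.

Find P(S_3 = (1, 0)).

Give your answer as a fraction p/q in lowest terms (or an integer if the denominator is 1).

Answer: 9/64

Derivation:
Let h be the number of horizontal steps (so 3-h are vertical). To end at (1,0) need (h+1)/2 right-steps and ((3-h)+0)/2 up-steps.
Sum over h with 1 ≤ h ≤ 3, h ≡ 1 (mod 2), 3-h ≡ 0 (mod 2):
h=1: C(3,1)·C(1,1)·C(2,1) = 3·1·2 = 6
h=3: C(3,3)·C(3,2)·C(0,0) = 1·3·1 = 3
Total favorable: 9
Total paths: 4^3 = 64
P = 9/64 = 9/64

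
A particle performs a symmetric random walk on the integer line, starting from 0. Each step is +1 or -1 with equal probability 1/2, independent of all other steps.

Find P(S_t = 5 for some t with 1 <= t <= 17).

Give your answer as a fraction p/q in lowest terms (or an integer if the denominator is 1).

Answer: 7795/32768

Derivation:
Count via complement. Let g(t,s) = #length-t paths at position s with S_1..S_t all ≠ 5.
g(t,s) = g(t-1,s-1) + g(t-1,s+1) for s ≠ 5; g(t,5) = 0.
t=0: g(0,0)=1
t=1: g(1,-1)=1 g(1,1)=1
t=2: g(2,-2)=1 g(2,0)=2 g(2,2)=1
t=3: g(3,-3)=1 g(3,-1)=3 g(3,1)=3 g(3,3)=1
t=4: g(4,-4)=1 g(4,-2)=4 g(4,0)=6 g(4,2)=4 g(4,4)=1
t=5: g(5,-5)=1 g(5,-3)=5 g(5,-1)=10 g(5,1)=10 g(5,3)=5
t=6: g(6,-6)=1 g(6,-4)=6 g(6,-2)=15 g(6,0)=20 g(6,2)=15 g(6,4)=5
t=7: g(7,-7)=1 g(7,-5)=7 g(7,-3)=21 g(7,-1)=35 g(7,1)=35 g(7,3)=20
t=8: g(8,-8)=1 g(8,-6)=8 g(8,-4)=28 g(8,-2)=56 g(8,0)=70 g(8,2)=55 g(8,4)=20
t=9: g(9,-9)=1 g(9,-7)=9 g(9,-5)=36 g(9,-3)=84 g(9,-1)=126 g(9,1)=125 g(9,3)=75
t=10: g(10,-10)=1 g(10,-8)=10 g(10,-6)=45 g(10,-4)=120 g(10,-2)=210 g(10,0)=251 g(10,2)=200 g(10,4)=75
t=11: g(11,-11)=1 g(11,-9)=11 g(11,-7)=55 g(11,-5)=165 g(11,-3)=330 g(11,-1)=461 g(11,1)=451 g(11,3)=275
t=12: g(12,-12)=1 g(12,-10)=12 g(12,-8)=66 g(12,-6)=220 g(12,-4)=495 g(12,-2)=791 g(12,0)=912 g(12,2)=726 g(12,4)=275
t=13: g(13,-13)=1 g(13,-11)=13 g(13,-9)=78 g(13,-7)=286 g(13,-5)=715 g(13,-3)=1286 g(13,-1)=1703 g(13,1)=1638 g(13,3)=1001
t=14: g(14,-14)=1 g(14,-12)=14 g(14,-10)=91 g(14,-8)=364 g(14,-6)=1001 g(14,-4)=2001 g(14,-2)=2989 g(14,0)=3341 g(14,2)=2639 g(14,4)=1001
t=15: g(15,-15)=1 g(15,-13)=15 g(15,-11)=105 g(15,-9)=455 g(15,-7)=1365 g(15,-5)=3002 g(15,-3)=4990 g(15,-1)=6330 g(15,1)=5980 g(15,3)=3640
t=16: g(16,-16)=1 g(16,-14)=16 g(16,-12)=120 g(16,-10)=560 g(16,-8)=1820 g(16,-6)=4367 g(16,-4)=7992 g(16,-2)=11320 g(16,0)=12310 g(16,2)=9620 g(16,4)=3640
t=17: g(17,-17)=1 g(17,-15)=17 g(17,-13)=136 g(17,-11)=680 g(17,-9)=2380 g(17,-7)=6187 g(17,-5)=12359 g(17,-3)=19312 g(17,-1)=23630 g(17,1)=21930 g(17,3)=13260
Paths never hitting 5: Σ_s g(17,s) = 99892
Paths hitting 5: 2^17 - 99892 = 31180
P = 31180/131072 = 7795/32768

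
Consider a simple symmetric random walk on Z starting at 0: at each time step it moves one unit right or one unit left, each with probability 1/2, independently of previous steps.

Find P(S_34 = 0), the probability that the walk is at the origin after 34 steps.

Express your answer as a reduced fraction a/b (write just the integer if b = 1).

Answer: 583401555/4294967296

Derivation:
To return to 0 after 34 steps: need exactly 17 steps of +1 and 17 of -1.
Favorable paths: C(34,17) = 2333606220
Total paths: 2^34 = 17179869184
P = 2333606220/17179869184 = 583401555/4294967296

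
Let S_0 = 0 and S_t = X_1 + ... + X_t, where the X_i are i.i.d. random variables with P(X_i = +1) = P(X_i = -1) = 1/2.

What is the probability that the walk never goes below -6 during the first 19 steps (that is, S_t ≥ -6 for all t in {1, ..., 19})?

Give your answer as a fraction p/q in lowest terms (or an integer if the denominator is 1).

Answer: 115957/131072

Derivation:
Let f(t,s) = #length-t paths at position s with S_1..S_t all ≥ -6.
f(t,s) = f(t-1,s-1) + f(t-1,s+1) for s ≥ -6; f(t,s) = 0 for s < -6.
t=0: f(0,0)=1
t=1: f(1,-1)=1 f(1,1)=1
t=2: f(2,-2)=1 f(2,0)=2 f(2,2)=1
t=3: f(3,-3)=1 f(3,-1)=3 f(3,1)=3 f(3,3)=1
t=4: f(4,-4)=1 f(4,-2)=4 f(4,0)=6 f(4,2)=4 f(4,4)=1
t=5: f(5,-5)=1 f(5,-3)=5 f(5,-1)=10 f(5,1)=10 f(5,3)=5 f(5,5)=1
t=6: f(6,-6)=1 f(6,-4)=6 f(6,-2)=15 f(6,0)=20 f(6,2)=15 f(6,4)=6 f(6,6)=1
t=7: f(7,-5)=7 f(7,-3)=21 f(7,-1)=35 f(7,1)=35 f(7,3)=21 f(7,5)=7 f(7,7)=1
t=8: f(8,-6)=7 f(8,-4)=28 f(8,-2)=56 f(8,0)=70 f(8,2)=56 f(8,4)=28 f(8,6)=8 f(8,8)=1
t=9: f(9,-5)=35 f(9,-3)=84 f(9,-1)=126 f(9,1)=126 f(9,3)=84 f(9,5)=36 f(9,7)=9 f(9,9)=1
t=10: f(10,-6)=35 f(10,-4)=119 f(10,-2)=210 f(10,0)=252 f(10,2)=210 f(10,4)=120 f(10,6)=45 f(10,8)=10 f(10,10)=1
t=11: f(11,-5)=154 f(11,-3)=329 f(11,-1)=462 f(11,1)=462 f(11,3)=330 f(11,5)=165 f(11,7)=55 f(11,9)=11 f(11,11)=1
t=12: f(12,-6)=154 f(12,-4)=483 f(12,-2)=791 f(12,0)=924 f(12,2)=792 f(12,4)=495 f(12,6)=220 f(12,8)=66 f(12,10)=12 f(12,12)=1
t=13: f(13,-5)=637 f(13,-3)=1274 f(13,-1)=1715 f(13,1)=1716 f(13,3)=1287 f(13,5)=715 f(13,7)=286 f(13,9)=78 f(13,11)=13 f(13,13)=1
t=14: f(14,-6)=637 f(14,-4)=1911 f(14,-2)=2989 f(14,0)=3431 f(14,2)=3003 f(14,4)=2002 f(14,6)=1001 f(14,8)=364 f(14,10)=91 f(14,12)=14 f(14,14)=1
t=15: f(15,-5)=2548 f(15,-3)=4900 f(15,-1)=6420 f(15,1)=6434 f(15,3)=5005 f(15,5)=3003 f(15,7)=1365 f(15,9)=455 f(15,11)=105 f(15,13)=15 f(15,15)=1
t=16: f(16,-6)=2548 f(16,-4)=7448 f(16,-2)=11320 f(16,0)=12854 f(16,2)=11439 f(16,4)=8008 f(16,6)=4368 f(16,8)=1820 f(16,10)=560 f(16,12)=120 f(16,14)=16 f(16,16)=1
t=17: f(17,-5)=9996 f(17,-3)=18768 f(17,-1)=24174 f(17,1)=24293 f(17,3)=19447 f(17,5)=12376 f(17,7)=6188 f(17,9)=2380 f(17,11)=680 f(17,13)=136 f(17,15)=17 f(17,17)=1
t=18: f(18,-6)=9996 f(18,-4)=28764 f(18,-2)=42942 f(18,0)=48467 f(18,2)=43740 f(18,4)=31823 f(18,6)=18564 f(18,8)=8568 f(18,10)=3060 f(18,12)=816 f(18,14)=153 f(18,16)=18 f(18,18)=1
t=19: f(19,-5)=38760 f(19,-3)=71706 f(19,-1)=91409 f(19,1)=92207 f(19,3)=75563 f(19,5)=50387 f(19,7)=27132 f(19,9)=11628 f(19,11)=3876 f(19,13)=969 f(19,15)=171 f(19,17)=19 f(19,19)=1
Σ_s f(19,s) = 463828
P = 463828/524288 = 115957/131072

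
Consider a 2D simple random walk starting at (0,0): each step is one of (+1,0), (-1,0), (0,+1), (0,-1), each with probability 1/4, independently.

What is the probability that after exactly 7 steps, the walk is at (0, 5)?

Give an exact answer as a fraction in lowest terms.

Answer: 49/16384

Derivation:
Let h be the number of horizontal steps (so 7-h are vertical). To end at (0,5) need (h+0)/2 right-steps and ((7-h)+5)/2 up-steps.
Sum over h with 0 ≤ h ≤ 2, h ≡ 0 (mod 2), 7-h ≡ 1 (mod 2):
h=0: C(7,0)·C(0,0)·C(7,6) = 1·1·7 = 7
h=2: C(7,2)·C(2,1)·C(5,5) = 21·2·1 = 42
Total favorable: 49
Total paths: 4^7 = 16384
P = 49/16384 = 49/16384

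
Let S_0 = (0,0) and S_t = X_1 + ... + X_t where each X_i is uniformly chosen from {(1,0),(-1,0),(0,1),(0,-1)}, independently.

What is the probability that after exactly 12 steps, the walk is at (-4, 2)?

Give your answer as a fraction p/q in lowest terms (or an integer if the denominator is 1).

Answer: 5445/524288

Derivation:
Let h be the number of horizontal steps (so 12-h are vertical). To end at (-4,2) need (h-4)/2 right-steps and ((12-h)+2)/2 up-steps.
Sum over h with 4 ≤ h ≤ 10, h ≡ 0 (mod 2), 12-h ≡ 0 (mod 2):
h=4: C(12,4)·C(4,0)·C(8,5) = 495·1·56 = 27720
h=6: C(12,6)·C(6,1)·C(6,4) = 924·6·15 = 83160
h=8: C(12,8)·C(8,2)·C(4,3) = 495·28·4 = 55440
h=10: C(12,10)·C(10,3)·C(2,2) = 66·120·1 = 7920
Total favorable: 174240
Total paths: 4^12 = 16777216
P = 174240/16777216 = 5445/524288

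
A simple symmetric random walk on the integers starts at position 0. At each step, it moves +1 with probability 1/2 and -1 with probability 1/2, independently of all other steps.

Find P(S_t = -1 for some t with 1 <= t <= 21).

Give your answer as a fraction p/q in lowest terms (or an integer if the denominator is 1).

Answer: 436109/524288

Derivation:
Count via complement. Let g(t,s) = #length-t paths at position s with S_1..S_t all ≠ -1.
g(t,s) = g(t-1,s-1) + g(t-1,s+1) for s ≠ -1; g(t,-1) = 0.
t=0: g(0,0)=1
t=1: g(1,1)=1
t=2: g(2,0)=1 g(2,2)=1
t=3: g(3,1)=2 g(3,3)=1
t=4: g(4,0)=2 g(4,2)=3 g(4,4)=1
t=5: g(5,1)=5 g(5,3)=4 g(5,5)=1
t=6: g(6,0)=5 g(6,2)=9 g(6,4)=5 g(6,6)=1
t=7: g(7,1)=14 g(7,3)=14 g(7,5)=6 g(7,7)=1
t=8: g(8,0)=14 g(8,2)=28 g(8,4)=20 g(8,6)=7 g(8,8)=1
t=9: g(9,1)=42 g(9,3)=48 g(9,5)=27 g(9,7)=8 g(9,9)=1
t=10: g(10,0)=42 g(10,2)=90 g(10,4)=75 g(10,6)=35 g(10,8)=9 g(10,10)=1
t=11: g(11,1)=132 g(11,3)=165 g(11,5)=110 g(11,7)=44 g(11,9)=10 g(11,11)=1
t=12: g(12,0)=132 g(12,2)=297 g(12,4)=275 g(12,6)=154 g(12,8)=54 g(12,10)=11 g(12,12)=1
t=13: g(13,1)=429 g(13,3)=572 g(13,5)=429 g(13,7)=208 g(13,9)=65 g(13,11)=12 g(13,13)=1
t=14: g(14,0)=429 g(14,2)=1001 g(14,4)=1001 g(14,6)=637 g(14,8)=273 g(14,10)=77 g(14,12)=13 g(14,14)=1
t=15: g(15,1)=1430 g(15,3)=2002 g(15,5)=1638 g(15,7)=910 g(15,9)=350 g(15,11)=90 g(15,13)=14 g(15,15)=1
t=16: g(16,0)=1430 g(16,2)=3432 g(16,4)=3640 g(16,6)=2548 g(16,8)=1260 g(16,10)=440 g(16,12)=104 g(16,14)=15 g(16,16)=1
t=17: g(17,1)=4862 g(17,3)=7072 g(17,5)=6188 g(17,7)=3808 g(17,9)=1700 g(17,11)=544 g(17,13)=119 g(17,15)=16 g(17,17)=1
t=18: g(18,0)=4862 g(18,2)=11934 g(18,4)=13260 g(18,6)=9996 g(18,8)=5508 g(18,10)=2244 g(18,12)=663 g(18,14)=135 g(18,16)=17 g(18,18)=1
t=19: g(19,1)=16796 g(19,3)=25194 g(19,5)=23256 g(19,7)=15504 g(19,9)=7752 g(19,11)=2907 g(19,13)=798 g(19,15)=152 g(19,17)=18 g(19,19)=1
t=20: g(20,0)=16796 g(20,2)=41990 g(20,4)=48450 g(20,6)=38760 g(20,8)=23256 g(20,10)=10659 g(20,12)=3705 g(20,14)=950 g(20,16)=170 g(20,18)=19 g(20,20)=1
t=21: g(21,1)=58786 g(21,3)=90440 g(21,5)=87210 g(21,7)=62016 g(21,9)=33915 g(21,11)=14364 g(21,13)=4655 g(21,15)=1120 g(21,17)=189 g(21,19)=20 g(21,21)=1
Paths never hitting -1: Σ_s g(21,s) = 352716
Paths hitting -1: 2^21 - 352716 = 1744436
P = 1744436/2097152 = 436109/524288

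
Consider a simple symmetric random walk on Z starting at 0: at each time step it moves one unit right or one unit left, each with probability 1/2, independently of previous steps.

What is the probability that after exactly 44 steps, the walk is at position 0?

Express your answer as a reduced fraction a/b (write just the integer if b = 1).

Answer: 263012370465/2199023255552

Derivation:
To return to 0 after 44 steps: need exactly 22 steps of +1 and 22 of -1.
Favorable paths: C(44,22) = 2104098963720
Total paths: 2^44 = 17592186044416
P = 2104098963720/17592186044416 = 263012370465/2199023255552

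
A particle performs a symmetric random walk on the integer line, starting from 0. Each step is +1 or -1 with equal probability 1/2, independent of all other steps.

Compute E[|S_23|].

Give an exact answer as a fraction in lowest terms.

Answer: 2028117/524288

Derivation:
S_23 takes values m ≡ 1 (mod 2) with |m| ≤ 23; P(S_23=m) = C(23,(23+m)/2)/2^23.
Total paths: 2^23 = 8388608
Distribution: P(S=-23)=1/8388608, P(S=-21)=23/8388608, P(S=-19)=253/8388608, P(S=-17)=1771/8388608, P(S=-15)=8855/8388608, P(S=-13)=33649/8388608, P(S=-11)=100947/8388608, P(S=-9)=245157/8388608, P(S=-7)=490314/8388608, P(S=-5)=817190/8388608, P(S=-3)=1144066/8388608, P(S=-1)=1352078/8388608, P(S=1)=1352078/8388608, P(S=3)=1144066/8388608, P(S=5)=817190/8388608, P(S=7)=490314/8388608, P(S=9)=245157/8388608, P(S=11)=100947/8388608, P(S=13)=33649/8388608, P(S=15)=8855/8388608, P(S=17)=1771/8388608, P(S=19)=253/8388608, P(S=21)=23/8388608, P(S=23)=1/8388608
E[|S_23|] = Σ_m |m|·P(S_23=m) = 32449872/8388608 = 2028117/524288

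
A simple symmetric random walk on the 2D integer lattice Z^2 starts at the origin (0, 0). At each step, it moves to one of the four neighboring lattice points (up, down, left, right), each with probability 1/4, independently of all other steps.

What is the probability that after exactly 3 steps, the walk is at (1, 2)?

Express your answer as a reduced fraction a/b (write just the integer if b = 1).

Answer: 3/64

Derivation:
Let h be the number of horizontal steps (so 3-h are vertical). To end at (1,2) need (h+1)/2 right-steps and ((3-h)+2)/2 up-steps.
Sum over h with 1 ≤ h ≤ 1, h ≡ 1 (mod 2), 3-h ≡ 0 (mod 2):
h=1: C(3,1)·C(1,1)·C(2,2) = 3·1·1 = 3
Total favorable: 3
Total paths: 4^3 = 64
P = 3/64 = 3/64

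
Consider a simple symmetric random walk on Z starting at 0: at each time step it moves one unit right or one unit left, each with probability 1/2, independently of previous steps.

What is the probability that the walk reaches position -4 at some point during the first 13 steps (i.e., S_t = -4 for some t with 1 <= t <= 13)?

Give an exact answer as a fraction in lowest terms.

Answer: 1093/4096

Derivation:
Count via complement. Let g(t,s) = #length-t paths at position s with S_1..S_t all ≠ -4.
g(t,s) = g(t-1,s-1) + g(t-1,s+1) for s ≠ -4; g(t,-4) = 0.
t=0: g(0,0)=1
t=1: g(1,-1)=1 g(1,1)=1
t=2: g(2,-2)=1 g(2,0)=2 g(2,2)=1
t=3: g(3,-3)=1 g(3,-1)=3 g(3,1)=3 g(3,3)=1
t=4: g(4,-2)=4 g(4,0)=6 g(4,2)=4 g(4,4)=1
t=5: g(5,-3)=4 g(5,-1)=10 g(5,1)=10 g(5,3)=5 g(5,5)=1
t=6: g(6,-2)=14 g(6,0)=20 g(6,2)=15 g(6,4)=6 g(6,6)=1
t=7: g(7,-3)=14 g(7,-1)=34 g(7,1)=35 g(7,3)=21 g(7,5)=7 g(7,7)=1
t=8: g(8,-2)=48 g(8,0)=69 g(8,2)=56 g(8,4)=28 g(8,6)=8 g(8,8)=1
t=9: g(9,-3)=48 g(9,-1)=117 g(9,1)=125 g(9,3)=84 g(9,5)=36 g(9,7)=9 g(9,9)=1
t=10: g(10,-2)=165 g(10,0)=242 g(10,2)=209 g(10,4)=120 g(10,6)=45 g(10,8)=10 g(10,10)=1
t=11: g(11,-3)=165 g(11,-1)=407 g(11,1)=451 g(11,3)=329 g(11,5)=165 g(11,7)=55 g(11,9)=11 g(11,11)=1
t=12: g(12,-2)=572 g(12,0)=858 g(12,2)=780 g(12,4)=494 g(12,6)=220 g(12,8)=66 g(12,10)=12 g(12,12)=1
t=13: g(13,-3)=572 g(13,-1)=1430 g(13,1)=1638 g(13,3)=1274 g(13,5)=714 g(13,7)=286 g(13,9)=78 g(13,11)=13 g(13,13)=1
Paths never hitting -4: Σ_s g(13,s) = 6006
Paths hitting -4: 2^13 - 6006 = 2186
P = 2186/8192 = 1093/4096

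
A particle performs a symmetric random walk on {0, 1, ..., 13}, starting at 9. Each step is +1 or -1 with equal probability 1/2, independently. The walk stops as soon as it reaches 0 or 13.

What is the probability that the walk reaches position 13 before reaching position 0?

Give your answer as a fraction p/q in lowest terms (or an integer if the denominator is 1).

Answer: 9/13

Derivation:
Symmetric walk (p = 1/2): the harmonic-function argument gives P(hit 13 before 0 | start at 9) = a/N.
P = 9/13 = 9/13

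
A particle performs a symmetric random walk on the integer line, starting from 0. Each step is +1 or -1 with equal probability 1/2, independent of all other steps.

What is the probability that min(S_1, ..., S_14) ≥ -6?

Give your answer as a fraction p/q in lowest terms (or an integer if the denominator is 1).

Let f(t,s) = #length-t paths at position s with S_1..S_t all ≥ -6.
f(t,s) = f(t-1,s-1) + f(t-1,s+1) for s ≥ -6; f(t,s) = 0 for s < -6.
t=0: f(0,0)=1
t=1: f(1,-1)=1 f(1,1)=1
t=2: f(2,-2)=1 f(2,0)=2 f(2,2)=1
t=3: f(3,-3)=1 f(3,-1)=3 f(3,1)=3 f(3,3)=1
t=4: f(4,-4)=1 f(4,-2)=4 f(4,0)=6 f(4,2)=4 f(4,4)=1
t=5: f(5,-5)=1 f(5,-3)=5 f(5,-1)=10 f(5,1)=10 f(5,3)=5 f(5,5)=1
t=6: f(6,-6)=1 f(6,-4)=6 f(6,-2)=15 f(6,0)=20 f(6,2)=15 f(6,4)=6 f(6,6)=1
t=7: f(7,-5)=7 f(7,-3)=21 f(7,-1)=35 f(7,1)=35 f(7,3)=21 f(7,5)=7 f(7,7)=1
t=8: f(8,-6)=7 f(8,-4)=28 f(8,-2)=56 f(8,0)=70 f(8,2)=56 f(8,4)=28 f(8,6)=8 f(8,8)=1
t=9: f(9,-5)=35 f(9,-3)=84 f(9,-1)=126 f(9,1)=126 f(9,3)=84 f(9,5)=36 f(9,7)=9 f(9,9)=1
t=10: f(10,-6)=35 f(10,-4)=119 f(10,-2)=210 f(10,0)=252 f(10,2)=210 f(10,4)=120 f(10,6)=45 f(10,8)=10 f(10,10)=1
t=11: f(11,-5)=154 f(11,-3)=329 f(11,-1)=462 f(11,1)=462 f(11,3)=330 f(11,5)=165 f(11,7)=55 f(11,9)=11 f(11,11)=1
t=12: f(12,-6)=154 f(12,-4)=483 f(12,-2)=791 f(12,0)=924 f(12,2)=792 f(12,4)=495 f(12,6)=220 f(12,8)=66 f(12,10)=12 f(12,12)=1
t=13: f(13,-5)=637 f(13,-3)=1274 f(13,-1)=1715 f(13,1)=1716 f(13,3)=1287 f(13,5)=715 f(13,7)=286 f(13,9)=78 f(13,11)=13 f(13,13)=1
t=14: f(14,-6)=637 f(14,-4)=1911 f(14,-2)=2989 f(14,0)=3431 f(14,2)=3003 f(14,4)=2002 f(14,6)=1001 f(14,8)=364 f(14,10)=91 f(14,12)=14 f(14,14)=1
Σ_s f(14,s) = 15444
P = 15444/16384 = 3861/4096

Answer: 3861/4096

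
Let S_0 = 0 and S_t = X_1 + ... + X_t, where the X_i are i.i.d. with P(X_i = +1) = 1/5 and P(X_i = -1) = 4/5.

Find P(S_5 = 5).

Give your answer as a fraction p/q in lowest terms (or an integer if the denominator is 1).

To reach position 5 after 5 steps: need 5 steps of +1 and 0 steps of -1.
Number of such sequences: C(5,5) = 1
Each has probability (1/5)^5 · (4/5)^0 = 1/3125
P = 1 · 1/3125 = 1/3125

Answer: 1/3125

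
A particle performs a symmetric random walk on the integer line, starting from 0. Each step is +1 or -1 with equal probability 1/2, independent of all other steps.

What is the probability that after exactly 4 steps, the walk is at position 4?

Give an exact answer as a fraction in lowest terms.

To reach position 4 after 4 steps: need 4 steps of +1 and 0 of -1.
Favorable paths: C(4,4) = 1
Total paths: 2^4 = 16
P = 1/16 = 1/16

Answer: 1/16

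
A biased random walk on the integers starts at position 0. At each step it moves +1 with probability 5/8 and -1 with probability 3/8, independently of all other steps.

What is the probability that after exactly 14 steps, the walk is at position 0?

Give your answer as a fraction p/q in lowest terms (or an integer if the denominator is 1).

To be at 0 after 14 steps: need exactly 7 steps of +1 and 7 of -1.
Number of such sequences: C(14,7) = 3432
Each has probability (5/8)^7 · (3/8)^7 = 170859375/4398046511104
P = 3432 · 170859375/4398046511104 = 73298671875/549755813888

Answer: 73298671875/549755813888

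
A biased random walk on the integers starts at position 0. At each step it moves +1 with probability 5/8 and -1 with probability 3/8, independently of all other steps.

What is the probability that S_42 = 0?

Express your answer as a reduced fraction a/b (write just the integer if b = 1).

To be at 0 after 42 steps: need exactly 21 steps of +1 and 21 of -1.
Number of such sequences: C(42,21) = 538257874440
Each has probability (5/8)^21 · (3/8)^21 = 4987885095119476318359375/85070591730234615865843651857942052864
P = 538257874440 · 4987885095119476318359375/85070591730234615865843651857942052864 = 335596053656245817620754241943359375/10633823966279326983230456482242756608

Answer: 335596053656245817620754241943359375/10633823966279326983230456482242756608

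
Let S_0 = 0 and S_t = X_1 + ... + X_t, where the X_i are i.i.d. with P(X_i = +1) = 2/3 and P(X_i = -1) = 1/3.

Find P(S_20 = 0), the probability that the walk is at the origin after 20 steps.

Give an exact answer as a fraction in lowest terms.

Answer: 189190144/3486784401

Derivation:
To be at 0 after 20 steps: need exactly 10 steps of +1 and 10 of -1.
Number of such sequences: C(20,10) = 184756
Each has probability (2/3)^10 · (1/3)^10 = 1024/3486784401
P = 184756 · 1024/3486784401 = 189190144/3486784401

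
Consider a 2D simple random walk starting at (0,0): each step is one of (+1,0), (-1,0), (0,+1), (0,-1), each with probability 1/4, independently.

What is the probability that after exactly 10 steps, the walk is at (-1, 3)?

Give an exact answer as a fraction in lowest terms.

Answer: 1575/65536

Derivation:
Let h be the number of horizontal steps (so 10-h are vertical). To end at (-1,3) need (h-1)/2 right-steps and ((10-h)+3)/2 up-steps.
Sum over h with 1 ≤ h ≤ 7, h ≡ 1 (mod 2), 10-h ≡ 1 (mod 2):
h=1: C(10,1)·C(1,0)·C(9,6) = 10·1·84 = 840
h=3: C(10,3)·C(3,1)·C(7,5) = 120·3·21 = 7560
h=5: C(10,5)·C(5,2)·C(5,4) = 252·10·5 = 12600
h=7: C(10,7)·C(7,3)·C(3,3) = 120·35·1 = 4200
Total favorable: 25200
Total paths: 4^10 = 1048576
P = 25200/1048576 = 1575/65536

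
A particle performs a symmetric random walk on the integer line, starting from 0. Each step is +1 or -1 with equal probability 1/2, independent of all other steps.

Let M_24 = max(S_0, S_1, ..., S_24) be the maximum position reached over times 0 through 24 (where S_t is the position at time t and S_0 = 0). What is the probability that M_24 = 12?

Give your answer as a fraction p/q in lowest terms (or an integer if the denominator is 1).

Let M_24 = max(S_0,...,S_24). Use the reflection principle: for j ≥ 1, #{paths with M_24 ≥ j} = #{S_24 ≥ j} + #{S_24 ≥ j+1}.
By reflection, #{M_24 ≥ 12} = #{S_24 ≥ 12} + #{S_24 ≥ 13} = 190051 + 55455 = 245506.
#{M_24 ≥ 13} = #{S_24 ≥ 13} + #{S_24 ≥ 14} = 55455 + 55455 = 110910.
#{M_24 = 12} = 245506 - 110910 = 134596.
P(M_24 = 12) = 134596/16777216 = 33649/4194304

Answer: 33649/4194304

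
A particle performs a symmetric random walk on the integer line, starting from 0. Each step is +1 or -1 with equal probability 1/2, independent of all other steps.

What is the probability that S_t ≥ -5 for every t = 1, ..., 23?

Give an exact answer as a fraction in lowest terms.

Let f(t,s) = #length-t paths at position s with S_1..S_t all ≥ -5.
f(t,s) = f(t-1,s-1) + f(t-1,s+1) for s ≥ -5; f(t,s) = 0 for s < -5.
t=0: f(0,0)=1
t=1: f(1,-1)=1 f(1,1)=1
t=2: f(2,-2)=1 f(2,0)=2 f(2,2)=1
t=3: f(3,-3)=1 f(3,-1)=3 f(3,1)=3 f(3,3)=1
t=4: f(4,-4)=1 f(4,-2)=4 f(4,0)=6 f(4,2)=4 f(4,4)=1
t=5: f(5,-5)=1 f(5,-3)=5 f(5,-1)=10 f(5,1)=10 f(5,3)=5 f(5,5)=1
t=6: f(6,-4)=6 f(6,-2)=15 f(6,0)=20 f(6,2)=15 f(6,4)=6 f(6,6)=1
t=7: f(7,-5)=6 f(7,-3)=21 f(7,-1)=35 f(7,1)=35 f(7,3)=21 f(7,5)=7 f(7,7)=1
t=8: f(8,-4)=27 f(8,-2)=56 f(8,0)=70 f(8,2)=56 f(8,4)=28 f(8,6)=8 f(8,8)=1
t=9: f(9,-5)=27 f(9,-3)=83 f(9,-1)=126 f(9,1)=126 f(9,3)=84 f(9,5)=36 f(9,7)=9 f(9,9)=1
t=10: f(10,-4)=110 f(10,-2)=209 f(10,0)=252 f(10,2)=210 f(10,4)=120 f(10,6)=45 f(10,8)=10 f(10,10)=1
t=11: f(11,-5)=110 f(11,-3)=319 f(11,-1)=461 f(11,1)=462 f(11,3)=330 f(11,5)=165 f(11,7)=55 f(11,9)=11 f(11,11)=1
t=12: f(12,-4)=429 f(12,-2)=780 f(12,0)=923 f(12,2)=792 f(12,4)=495 f(12,6)=220 f(12,8)=66 f(12,10)=12 f(12,12)=1
t=13: f(13,-5)=429 f(13,-3)=1209 f(13,-1)=1703 f(13,1)=1715 f(13,3)=1287 f(13,5)=715 f(13,7)=286 f(13,9)=78 f(13,11)=13 f(13,13)=1
t=14: f(14,-4)=1638 f(14,-2)=2912 f(14,0)=3418 f(14,2)=3002 f(14,4)=2002 f(14,6)=1001 f(14,8)=364 f(14,10)=91 f(14,12)=14 f(14,14)=1
t=15: f(15,-5)=1638 f(15,-3)=4550 f(15,-1)=6330 f(15,1)=6420 f(15,3)=5004 f(15,5)=3003 f(15,7)=1365 f(15,9)=455 f(15,11)=105 f(15,13)=15 f(15,15)=1
t=16: f(16,-4)=6188 f(16,-2)=10880 f(16,0)=12750 f(16,2)=11424 f(16,4)=8007 f(16,6)=4368 f(16,8)=1820 f(16,10)=560 f(16,12)=120 f(16,14)=16 f(16,16)=1
t=17: f(17,-5)=6188 f(17,-3)=17068 f(17,-1)=23630 f(17,1)=24174 f(17,3)=19431 f(17,5)=12375 f(17,7)=6188 f(17,9)=2380 f(17,11)=680 f(17,13)=136 f(17,15)=17 f(17,17)=1
t=18: f(18,-4)=23256 f(18,-2)=40698 f(18,0)=47804 f(18,2)=43605 f(18,4)=31806 f(18,6)=18563 f(18,8)=8568 f(18,10)=3060 f(18,12)=816 f(18,14)=153 f(18,16)=18 f(18,18)=1
t=19: f(19,-5)=23256 f(19,-3)=63954 f(19,-1)=88502 f(19,1)=91409 f(19,3)=75411 f(19,5)=50369 f(19,7)=27131 f(19,9)=11628 f(19,11)=3876 f(19,13)=969 f(19,15)=171 f(19,17)=19 f(19,19)=1
t=20: f(20,-4)=87210 f(20,-2)=152456 f(20,0)=179911 f(20,2)=166820 f(20,4)=125780 f(20,6)=77500 f(20,8)=38759 f(20,10)=15504 f(20,12)=4845 f(20,14)=1140 f(20,16)=190 f(20,18)=20 f(20,20)=1
t=21: f(21,-5)=87210 f(21,-3)=239666 f(21,-1)=332367 f(21,1)=346731 f(21,3)=292600 f(21,5)=203280 f(21,7)=116259 f(21,9)=54263 f(21,11)=20349 f(21,13)=5985 f(21,15)=1330 f(21,17)=210 f(21,19)=21 f(21,21)=1
t=22: f(22,-4)=326876 f(22,-2)=572033 f(22,0)=679098 f(22,2)=639331 f(22,4)=495880 f(22,6)=319539 f(22,8)=170522 f(22,10)=74612 f(22,12)=26334 f(22,14)=7315 f(22,16)=1540 f(22,18)=231 f(22,20)=22 f(22,22)=1
t=23: f(23,-5)=326876 f(23,-3)=898909 f(23,-1)=1251131 f(23,1)=1318429 f(23,3)=1135211 f(23,5)=815419 f(23,7)=490061 f(23,9)=245134 f(23,11)=100946 f(23,13)=33649 f(23,15)=8855 f(23,17)=1771 f(23,19)=253 f(23,21)=23 f(23,23)=1
Σ_s f(23,s) = 6626668
P = 6626668/8388608 = 1656667/2097152

Answer: 1656667/2097152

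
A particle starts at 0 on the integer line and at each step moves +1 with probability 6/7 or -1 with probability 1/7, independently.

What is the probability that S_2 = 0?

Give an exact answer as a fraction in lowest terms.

Answer: 12/49

Derivation:
To be at 0 after 2 steps: need exactly 1 step of +1 and 1 of -1.
Number of such sequences: C(2,1) = 2
Each has probability (6/7)^1 · (1/7)^1 = 6/49
P = 2 · 6/49 = 12/49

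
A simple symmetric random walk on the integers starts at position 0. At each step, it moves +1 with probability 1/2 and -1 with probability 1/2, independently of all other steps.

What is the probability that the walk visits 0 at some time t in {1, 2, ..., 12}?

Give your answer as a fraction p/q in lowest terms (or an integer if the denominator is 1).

Count via complement. Let g(t,s) = #length-t paths at position s with S_1..S_t all ≠ 0.
g(t,s) = g(t-1,s-1) + g(t-1,s+1) for s ≠ 0; g(t,0) = 0.
t=0: g(0,0)=1
t=1: g(1,-1)=1 g(1,1)=1
t=2: g(2,-2)=1 g(2,2)=1
t=3: g(3,-3)=1 g(3,-1)=1 g(3,1)=1 g(3,3)=1
t=4: g(4,-4)=1 g(4,-2)=2 g(4,2)=2 g(4,4)=1
t=5: g(5,-5)=1 g(5,-3)=3 g(5,-1)=2 g(5,1)=2 g(5,3)=3 g(5,5)=1
t=6: g(6,-6)=1 g(6,-4)=4 g(6,-2)=5 g(6,2)=5 g(6,4)=4 g(6,6)=1
t=7: g(7,-7)=1 g(7,-5)=5 g(7,-3)=9 g(7,-1)=5 g(7,1)=5 g(7,3)=9 g(7,5)=5 g(7,7)=1
t=8: g(8,-8)=1 g(8,-6)=6 g(8,-4)=14 g(8,-2)=14 g(8,2)=14 g(8,4)=14 g(8,6)=6 g(8,8)=1
t=9: g(9,-9)=1 g(9,-7)=7 g(9,-5)=20 g(9,-3)=28 g(9,-1)=14 g(9,1)=14 g(9,3)=28 g(9,5)=20 g(9,7)=7 g(9,9)=1
t=10: g(10,-10)=1 g(10,-8)=8 g(10,-6)=27 g(10,-4)=48 g(10,-2)=42 g(10,2)=42 g(10,4)=48 g(10,6)=27 g(10,8)=8 g(10,10)=1
t=11: g(11,-11)=1 g(11,-9)=9 g(11,-7)=35 g(11,-5)=75 g(11,-3)=90 g(11,-1)=42 g(11,1)=42 g(11,3)=90 g(11,5)=75 g(11,7)=35 g(11,9)=9 g(11,11)=1
t=12: g(12,-12)=1 g(12,-10)=10 g(12,-8)=44 g(12,-6)=110 g(12,-4)=165 g(12,-2)=132 g(12,2)=132 g(12,4)=165 g(12,6)=110 g(12,8)=44 g(12,10)=10 g(12,12)=1
Paths never hitting 0: Σ_s g(12,s) = 924
Paths hitting 0: 2^12 - 924 = 3172
P = 3172/4096 = 793/1024

Answer: 793/1024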